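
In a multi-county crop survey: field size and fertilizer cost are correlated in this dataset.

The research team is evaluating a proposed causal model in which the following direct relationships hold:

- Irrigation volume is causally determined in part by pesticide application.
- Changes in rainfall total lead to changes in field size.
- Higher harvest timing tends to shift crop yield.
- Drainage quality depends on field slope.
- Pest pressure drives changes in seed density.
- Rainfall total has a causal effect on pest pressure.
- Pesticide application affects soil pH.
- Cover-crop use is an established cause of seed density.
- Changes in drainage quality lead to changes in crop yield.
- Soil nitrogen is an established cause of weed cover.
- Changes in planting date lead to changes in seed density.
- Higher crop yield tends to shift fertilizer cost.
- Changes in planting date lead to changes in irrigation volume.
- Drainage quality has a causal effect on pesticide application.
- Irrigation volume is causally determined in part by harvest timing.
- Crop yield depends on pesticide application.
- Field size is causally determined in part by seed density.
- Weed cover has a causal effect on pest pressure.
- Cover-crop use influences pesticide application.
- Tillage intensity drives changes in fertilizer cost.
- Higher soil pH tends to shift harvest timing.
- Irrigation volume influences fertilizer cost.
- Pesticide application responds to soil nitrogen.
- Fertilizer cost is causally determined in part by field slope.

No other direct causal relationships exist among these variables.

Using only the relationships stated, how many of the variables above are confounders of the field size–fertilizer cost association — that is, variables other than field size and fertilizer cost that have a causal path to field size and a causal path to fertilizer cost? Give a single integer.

The common causes are: cover-crop use (to field size via cover-crop use → seed density → field size; to fertilizer cost via cover-crop use → pesticide application → crop yield → fertilizer cost); planting date (to field size via planting date → seed density → field size; to fertilizer cost via planting date → irrigation volume → fertilizer cost); soil nitrogen (to field size via soil nitrogen → weed cover → pest pressure → seed density → field size; to fertilizer cost via soil nitrogen → pesticide application → crop yield → fertilizer cost).
Every other variable lacks a causal path to at least one of field size and fertilizer cost.

3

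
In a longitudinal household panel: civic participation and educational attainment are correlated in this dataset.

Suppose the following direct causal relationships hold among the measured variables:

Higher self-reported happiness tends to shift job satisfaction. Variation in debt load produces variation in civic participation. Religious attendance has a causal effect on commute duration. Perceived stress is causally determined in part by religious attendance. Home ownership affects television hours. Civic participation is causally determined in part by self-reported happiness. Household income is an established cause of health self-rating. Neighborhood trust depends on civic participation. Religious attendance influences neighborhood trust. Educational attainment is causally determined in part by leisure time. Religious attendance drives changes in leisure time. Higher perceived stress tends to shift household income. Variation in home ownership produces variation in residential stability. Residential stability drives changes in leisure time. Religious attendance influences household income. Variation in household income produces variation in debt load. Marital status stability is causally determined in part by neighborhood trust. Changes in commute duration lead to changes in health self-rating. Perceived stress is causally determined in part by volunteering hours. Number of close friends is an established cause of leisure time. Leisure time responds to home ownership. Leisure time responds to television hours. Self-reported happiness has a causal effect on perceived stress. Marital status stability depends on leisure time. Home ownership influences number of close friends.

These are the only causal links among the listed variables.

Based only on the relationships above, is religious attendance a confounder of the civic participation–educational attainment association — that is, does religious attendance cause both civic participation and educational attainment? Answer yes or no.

yes

Religious attendance has a causal path to civic participation (religious attendance → household income → debt load → civic participation) and to educational attainment (religious attendance → leisure time → educational attainment), so it is a common cause of both — a confounder.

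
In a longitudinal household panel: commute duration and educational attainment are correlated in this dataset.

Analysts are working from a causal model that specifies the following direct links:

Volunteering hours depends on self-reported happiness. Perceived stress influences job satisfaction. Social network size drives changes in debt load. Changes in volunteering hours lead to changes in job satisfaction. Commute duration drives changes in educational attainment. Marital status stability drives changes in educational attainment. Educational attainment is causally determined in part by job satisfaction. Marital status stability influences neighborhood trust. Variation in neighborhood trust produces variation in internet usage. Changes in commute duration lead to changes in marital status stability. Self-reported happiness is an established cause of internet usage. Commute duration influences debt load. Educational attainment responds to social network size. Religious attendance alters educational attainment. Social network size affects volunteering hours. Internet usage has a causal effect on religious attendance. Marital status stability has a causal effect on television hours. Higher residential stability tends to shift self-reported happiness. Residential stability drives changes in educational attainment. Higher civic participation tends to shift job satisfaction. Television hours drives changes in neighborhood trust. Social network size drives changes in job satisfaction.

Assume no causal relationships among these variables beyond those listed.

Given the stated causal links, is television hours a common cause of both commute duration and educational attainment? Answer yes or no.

Television hours has no stated causal path to commute duration. A confounder must cause both variables, so television hours does not qualify.

no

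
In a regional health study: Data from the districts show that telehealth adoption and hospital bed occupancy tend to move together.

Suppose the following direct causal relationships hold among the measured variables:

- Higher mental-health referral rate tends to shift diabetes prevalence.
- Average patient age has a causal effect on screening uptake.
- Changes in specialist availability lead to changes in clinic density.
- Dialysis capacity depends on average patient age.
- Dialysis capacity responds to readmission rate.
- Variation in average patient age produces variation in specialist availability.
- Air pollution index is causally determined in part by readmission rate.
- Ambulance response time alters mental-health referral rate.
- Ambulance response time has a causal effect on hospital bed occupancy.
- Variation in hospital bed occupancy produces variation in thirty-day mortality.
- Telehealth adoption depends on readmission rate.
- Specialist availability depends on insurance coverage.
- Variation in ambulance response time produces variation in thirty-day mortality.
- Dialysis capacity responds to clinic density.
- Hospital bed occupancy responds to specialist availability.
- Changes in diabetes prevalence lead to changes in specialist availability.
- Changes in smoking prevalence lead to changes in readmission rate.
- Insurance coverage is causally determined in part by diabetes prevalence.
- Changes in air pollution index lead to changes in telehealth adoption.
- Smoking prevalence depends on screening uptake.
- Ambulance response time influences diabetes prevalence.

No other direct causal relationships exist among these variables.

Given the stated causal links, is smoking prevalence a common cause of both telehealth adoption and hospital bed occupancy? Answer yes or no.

Smoking prevalence has no stated causal path to hospital bed occupancy. A confounder must cause both variables, so smoking prevalence does not qualify.

no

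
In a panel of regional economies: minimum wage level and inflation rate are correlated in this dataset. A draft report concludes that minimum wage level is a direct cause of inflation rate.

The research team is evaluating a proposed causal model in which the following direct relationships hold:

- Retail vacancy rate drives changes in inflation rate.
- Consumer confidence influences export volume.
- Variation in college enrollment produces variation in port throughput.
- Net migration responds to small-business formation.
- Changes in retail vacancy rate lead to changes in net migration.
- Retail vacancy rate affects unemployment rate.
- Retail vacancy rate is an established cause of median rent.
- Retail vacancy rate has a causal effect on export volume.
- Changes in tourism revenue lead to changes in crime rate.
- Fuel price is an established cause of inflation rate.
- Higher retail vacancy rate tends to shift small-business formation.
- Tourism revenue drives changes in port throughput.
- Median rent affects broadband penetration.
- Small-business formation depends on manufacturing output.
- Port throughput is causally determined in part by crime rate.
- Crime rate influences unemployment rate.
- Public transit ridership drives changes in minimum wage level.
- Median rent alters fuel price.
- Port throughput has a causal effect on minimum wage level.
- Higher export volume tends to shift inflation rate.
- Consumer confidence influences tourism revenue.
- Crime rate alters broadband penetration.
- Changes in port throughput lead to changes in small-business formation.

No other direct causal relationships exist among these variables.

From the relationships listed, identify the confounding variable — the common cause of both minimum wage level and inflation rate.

Consumer confidence has a causal path to minimum wage level (consumer confidence → tourism revenue → port throughput → minimum wage level) and a separate causal path to inflation rate (consumer confidence → export volume → inflation rate), so it is a common cause of both.
No stated relationship gives minimum wage level a causal route to inflation rate, so the correlation is explained by the shared upstream cause rather than a direct effect.

consumer confidence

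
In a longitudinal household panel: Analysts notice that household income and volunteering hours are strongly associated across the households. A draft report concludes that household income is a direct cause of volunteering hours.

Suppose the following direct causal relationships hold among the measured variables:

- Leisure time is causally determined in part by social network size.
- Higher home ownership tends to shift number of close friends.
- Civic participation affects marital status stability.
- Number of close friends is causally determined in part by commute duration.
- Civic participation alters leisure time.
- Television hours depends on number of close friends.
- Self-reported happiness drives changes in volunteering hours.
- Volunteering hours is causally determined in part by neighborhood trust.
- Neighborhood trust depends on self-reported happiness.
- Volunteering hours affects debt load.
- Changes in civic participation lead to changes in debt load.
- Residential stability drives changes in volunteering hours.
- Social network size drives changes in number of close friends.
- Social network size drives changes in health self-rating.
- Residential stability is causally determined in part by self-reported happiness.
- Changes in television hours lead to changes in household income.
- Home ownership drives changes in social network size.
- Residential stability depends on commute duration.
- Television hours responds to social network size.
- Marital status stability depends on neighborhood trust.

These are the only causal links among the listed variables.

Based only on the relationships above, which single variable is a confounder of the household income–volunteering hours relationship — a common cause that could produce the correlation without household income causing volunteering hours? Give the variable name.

commute duration

Commute duration has a causal path to household income (commute duration → number of close friends → television hours → household income) and a separate causal path to volunteering hours (commute duration → residential stability → volunteering hours), so it is a common cause of both.
No stated relationship gives household income a causal route to volunteering hours, so the correlation is explained by the shared upstream cause rather than a direct effect.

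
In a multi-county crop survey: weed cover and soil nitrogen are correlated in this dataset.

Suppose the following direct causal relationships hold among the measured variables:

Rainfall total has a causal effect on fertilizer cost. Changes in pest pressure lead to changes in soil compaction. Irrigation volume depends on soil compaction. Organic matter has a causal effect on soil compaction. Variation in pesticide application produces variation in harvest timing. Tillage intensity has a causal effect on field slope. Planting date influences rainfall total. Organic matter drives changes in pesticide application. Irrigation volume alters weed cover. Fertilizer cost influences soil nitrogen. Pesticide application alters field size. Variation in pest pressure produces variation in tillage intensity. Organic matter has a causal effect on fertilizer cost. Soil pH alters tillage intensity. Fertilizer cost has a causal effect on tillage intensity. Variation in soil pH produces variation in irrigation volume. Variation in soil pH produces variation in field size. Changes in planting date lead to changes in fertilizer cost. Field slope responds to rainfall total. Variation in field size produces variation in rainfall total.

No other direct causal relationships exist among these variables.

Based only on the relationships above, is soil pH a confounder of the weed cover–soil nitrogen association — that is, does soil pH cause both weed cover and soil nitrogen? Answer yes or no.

Soil pH has a causal path to weed cover (soil pH → irrigation volume → weed cover) and to soil nitrogen (soil pH → field size → rainfall total → fertilizer cost → soil nitrogen), so it is a common cause of both — a confounder.

yes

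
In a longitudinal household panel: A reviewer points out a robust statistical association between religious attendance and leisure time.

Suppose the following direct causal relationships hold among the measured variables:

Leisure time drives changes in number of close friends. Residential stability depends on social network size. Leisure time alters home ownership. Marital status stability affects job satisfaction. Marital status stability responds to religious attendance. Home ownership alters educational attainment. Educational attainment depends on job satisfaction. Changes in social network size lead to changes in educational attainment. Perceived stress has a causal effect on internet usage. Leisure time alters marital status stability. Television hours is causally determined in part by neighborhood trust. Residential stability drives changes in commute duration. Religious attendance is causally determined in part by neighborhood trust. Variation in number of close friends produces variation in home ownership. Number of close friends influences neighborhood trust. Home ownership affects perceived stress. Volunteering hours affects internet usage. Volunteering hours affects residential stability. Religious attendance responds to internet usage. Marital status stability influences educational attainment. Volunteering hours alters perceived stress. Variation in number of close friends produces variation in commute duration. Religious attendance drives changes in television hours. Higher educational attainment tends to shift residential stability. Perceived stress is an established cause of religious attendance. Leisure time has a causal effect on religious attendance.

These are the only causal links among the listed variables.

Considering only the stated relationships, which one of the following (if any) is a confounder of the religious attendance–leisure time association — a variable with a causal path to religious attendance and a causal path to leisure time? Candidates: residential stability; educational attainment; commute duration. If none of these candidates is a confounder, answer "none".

None of the listed candidates has causal paths to both religious attendance and leisure time in the stated relationships, so none is a common cause.

none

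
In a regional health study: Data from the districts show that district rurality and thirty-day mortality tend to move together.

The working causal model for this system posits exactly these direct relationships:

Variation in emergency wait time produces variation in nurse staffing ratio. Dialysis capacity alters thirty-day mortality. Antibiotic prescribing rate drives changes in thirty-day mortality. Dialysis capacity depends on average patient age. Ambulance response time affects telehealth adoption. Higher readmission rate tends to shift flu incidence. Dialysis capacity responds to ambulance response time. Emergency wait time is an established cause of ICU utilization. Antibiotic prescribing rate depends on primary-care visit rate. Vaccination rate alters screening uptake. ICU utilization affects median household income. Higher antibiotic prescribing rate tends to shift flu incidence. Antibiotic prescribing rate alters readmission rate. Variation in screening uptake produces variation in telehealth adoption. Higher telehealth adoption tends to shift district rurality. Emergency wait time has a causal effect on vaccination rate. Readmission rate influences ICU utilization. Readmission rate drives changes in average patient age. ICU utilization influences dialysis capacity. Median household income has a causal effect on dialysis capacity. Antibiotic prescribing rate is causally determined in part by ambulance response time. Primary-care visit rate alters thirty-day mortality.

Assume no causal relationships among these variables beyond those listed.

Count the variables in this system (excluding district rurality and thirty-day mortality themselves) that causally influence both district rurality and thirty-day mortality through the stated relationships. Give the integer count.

The common causes are: ambulance response time (to district rurality via ambulance response time → telehealth adoption → district rurality; to thirty-day mortality via ambulance response time → antibiotic prescribing rate → thirty-day mortality); emergency wait time (to district rurality via emergency wait time → vaccination rate → screening uptake → telehealth adoption → district rurality; to thirty-day mortality via emergency wait time → ICU utilization → dialysis capacity → thirty-day mortality).
Every other variable lacks a causal path to at least one of district rurality and thirty-day mortality.

2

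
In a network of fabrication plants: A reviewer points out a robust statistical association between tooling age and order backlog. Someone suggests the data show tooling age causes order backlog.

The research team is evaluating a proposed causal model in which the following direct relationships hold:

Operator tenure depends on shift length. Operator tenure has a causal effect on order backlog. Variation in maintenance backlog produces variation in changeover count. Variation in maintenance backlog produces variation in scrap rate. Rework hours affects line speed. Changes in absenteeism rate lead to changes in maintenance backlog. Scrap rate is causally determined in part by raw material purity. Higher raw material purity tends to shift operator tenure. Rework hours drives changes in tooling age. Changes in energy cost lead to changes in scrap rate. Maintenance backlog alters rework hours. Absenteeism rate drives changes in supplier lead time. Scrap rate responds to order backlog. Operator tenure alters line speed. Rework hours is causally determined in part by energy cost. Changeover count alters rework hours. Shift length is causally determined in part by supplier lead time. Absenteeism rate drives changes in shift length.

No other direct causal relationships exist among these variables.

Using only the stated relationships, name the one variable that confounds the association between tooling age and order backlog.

Absenteeism rate has a causal path to tooling age (absenteeism rate → maintenance backlog → rework hours → tooling age) and a separate causal path to order backlog (absenteeism rate → shift length → operator tenure → order backlog), so it is a common cause of both.
No stated relationship gives tooling age a causal route to order backlog, so the correlation is explained by the shared upstream cause rather than a direct effect.

absenteeism rate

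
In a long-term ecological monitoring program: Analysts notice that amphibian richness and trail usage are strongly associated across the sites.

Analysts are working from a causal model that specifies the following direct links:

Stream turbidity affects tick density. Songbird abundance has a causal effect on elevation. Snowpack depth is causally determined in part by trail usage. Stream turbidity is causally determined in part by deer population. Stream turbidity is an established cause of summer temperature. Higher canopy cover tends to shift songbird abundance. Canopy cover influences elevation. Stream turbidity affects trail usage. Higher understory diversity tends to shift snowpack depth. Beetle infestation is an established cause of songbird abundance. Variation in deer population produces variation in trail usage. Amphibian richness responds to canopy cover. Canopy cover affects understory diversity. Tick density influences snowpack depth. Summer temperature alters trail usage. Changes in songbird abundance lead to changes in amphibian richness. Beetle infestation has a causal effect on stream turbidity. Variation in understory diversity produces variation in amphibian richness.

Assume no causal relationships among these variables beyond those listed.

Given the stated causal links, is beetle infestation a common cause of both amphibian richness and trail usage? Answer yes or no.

yes

Beetle infestation has a causal path to amphibian richness (beetle infestation → songbird abundance → amphibian richness) and to trail usage (beetle infestation → stream turbidity → trail usage), so it is a common cause of both — a confounder.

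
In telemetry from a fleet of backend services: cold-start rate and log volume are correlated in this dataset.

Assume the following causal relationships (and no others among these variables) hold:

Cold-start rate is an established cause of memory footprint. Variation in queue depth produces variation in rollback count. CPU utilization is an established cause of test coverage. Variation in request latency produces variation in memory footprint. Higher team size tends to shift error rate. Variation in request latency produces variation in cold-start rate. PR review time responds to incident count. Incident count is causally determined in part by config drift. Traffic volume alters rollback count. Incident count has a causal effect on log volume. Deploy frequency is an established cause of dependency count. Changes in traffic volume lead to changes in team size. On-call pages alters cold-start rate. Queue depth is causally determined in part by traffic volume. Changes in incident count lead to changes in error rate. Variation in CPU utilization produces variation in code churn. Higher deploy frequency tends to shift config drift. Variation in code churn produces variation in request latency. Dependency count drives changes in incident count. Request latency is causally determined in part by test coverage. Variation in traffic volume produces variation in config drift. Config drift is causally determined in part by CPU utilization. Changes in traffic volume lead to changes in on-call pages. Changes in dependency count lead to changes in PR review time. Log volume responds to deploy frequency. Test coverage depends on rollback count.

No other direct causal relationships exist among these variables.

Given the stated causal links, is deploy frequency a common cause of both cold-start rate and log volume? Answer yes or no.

Deploy frequency has no stated causal path to cold-start rate. A confounder must cause both variables, so deploy frequency does not qualify.

no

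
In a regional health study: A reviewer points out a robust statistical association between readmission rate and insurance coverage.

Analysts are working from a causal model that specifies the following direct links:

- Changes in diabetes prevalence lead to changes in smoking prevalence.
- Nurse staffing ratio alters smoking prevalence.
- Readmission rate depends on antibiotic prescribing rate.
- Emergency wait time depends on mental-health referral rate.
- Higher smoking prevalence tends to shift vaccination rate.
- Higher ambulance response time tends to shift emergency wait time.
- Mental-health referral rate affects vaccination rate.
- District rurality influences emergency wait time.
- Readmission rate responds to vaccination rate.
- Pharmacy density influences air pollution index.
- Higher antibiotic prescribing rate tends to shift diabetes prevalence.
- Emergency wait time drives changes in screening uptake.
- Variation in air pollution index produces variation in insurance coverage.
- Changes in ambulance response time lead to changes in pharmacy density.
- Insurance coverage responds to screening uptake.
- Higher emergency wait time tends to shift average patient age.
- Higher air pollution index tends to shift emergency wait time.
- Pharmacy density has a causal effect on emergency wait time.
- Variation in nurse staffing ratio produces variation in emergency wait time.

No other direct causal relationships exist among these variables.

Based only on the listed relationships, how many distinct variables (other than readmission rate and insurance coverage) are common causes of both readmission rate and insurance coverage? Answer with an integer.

2

The common causes are: mental-health referral rate (to readmission rate via mental-health referral rate → vaccination rate → readmission rate; to insurance coverage via mental-health referral rate → emergency wait time → screening uptake → insurance coverage); nurse staffing ratio (to readmission rate via nurse staffing ratio → smoking prevalence → vaccination rate → readmission rate; to insurance coverage via nurse staffing ratio → emergency wait time → screening uptake → insurance coverage).
Every other variable lacks a causal path to at least one of readmission rate and insurance coverage.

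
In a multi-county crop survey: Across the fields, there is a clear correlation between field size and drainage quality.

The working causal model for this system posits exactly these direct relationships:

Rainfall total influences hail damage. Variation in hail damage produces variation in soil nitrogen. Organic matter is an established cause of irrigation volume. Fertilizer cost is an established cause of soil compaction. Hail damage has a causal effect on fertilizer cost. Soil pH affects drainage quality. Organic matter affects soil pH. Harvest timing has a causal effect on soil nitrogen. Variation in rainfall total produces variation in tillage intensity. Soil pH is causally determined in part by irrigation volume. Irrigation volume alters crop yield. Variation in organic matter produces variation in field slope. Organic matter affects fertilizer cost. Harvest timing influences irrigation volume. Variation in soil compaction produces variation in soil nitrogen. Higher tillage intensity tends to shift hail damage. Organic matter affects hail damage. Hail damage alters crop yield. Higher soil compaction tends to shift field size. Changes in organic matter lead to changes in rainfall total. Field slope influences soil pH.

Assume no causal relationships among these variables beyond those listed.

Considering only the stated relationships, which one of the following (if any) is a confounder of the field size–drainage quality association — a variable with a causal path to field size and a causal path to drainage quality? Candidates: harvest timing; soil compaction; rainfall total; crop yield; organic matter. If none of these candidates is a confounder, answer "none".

Organic matter causes field size (organic matter → fertilizer cost → soil compaction → field size) and also causes drainage quality (organic matter → soil pH → drainage quality); it is a common cause of both.
Each of the other candidates lacks a causal path to at least one of field size and drainage quality, so they do not confound the relationship.

organic matter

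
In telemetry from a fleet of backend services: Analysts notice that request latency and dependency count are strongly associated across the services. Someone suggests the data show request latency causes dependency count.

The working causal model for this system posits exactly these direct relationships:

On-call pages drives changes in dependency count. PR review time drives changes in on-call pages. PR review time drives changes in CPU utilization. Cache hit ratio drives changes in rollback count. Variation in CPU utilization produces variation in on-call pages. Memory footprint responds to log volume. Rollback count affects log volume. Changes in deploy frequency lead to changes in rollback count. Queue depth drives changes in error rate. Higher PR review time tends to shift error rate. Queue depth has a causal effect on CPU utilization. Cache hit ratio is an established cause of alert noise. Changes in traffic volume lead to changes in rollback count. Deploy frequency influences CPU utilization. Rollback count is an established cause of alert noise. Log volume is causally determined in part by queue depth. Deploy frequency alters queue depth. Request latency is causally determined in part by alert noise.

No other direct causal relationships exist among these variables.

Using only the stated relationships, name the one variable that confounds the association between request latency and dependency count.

deploy frequency

Deploy frequency has a causal path to request latency (deploy frequency → rollback count → alert noise → request latency) and a separate causal path to dependency count (deploy frequency → CPU utilization → on-call pages → dependency count), so it is a common cause of both.
No stated relationship gives request latency a causal route to dependency count, so the correlation is explained by the shared upstream cause rather than a direct effect.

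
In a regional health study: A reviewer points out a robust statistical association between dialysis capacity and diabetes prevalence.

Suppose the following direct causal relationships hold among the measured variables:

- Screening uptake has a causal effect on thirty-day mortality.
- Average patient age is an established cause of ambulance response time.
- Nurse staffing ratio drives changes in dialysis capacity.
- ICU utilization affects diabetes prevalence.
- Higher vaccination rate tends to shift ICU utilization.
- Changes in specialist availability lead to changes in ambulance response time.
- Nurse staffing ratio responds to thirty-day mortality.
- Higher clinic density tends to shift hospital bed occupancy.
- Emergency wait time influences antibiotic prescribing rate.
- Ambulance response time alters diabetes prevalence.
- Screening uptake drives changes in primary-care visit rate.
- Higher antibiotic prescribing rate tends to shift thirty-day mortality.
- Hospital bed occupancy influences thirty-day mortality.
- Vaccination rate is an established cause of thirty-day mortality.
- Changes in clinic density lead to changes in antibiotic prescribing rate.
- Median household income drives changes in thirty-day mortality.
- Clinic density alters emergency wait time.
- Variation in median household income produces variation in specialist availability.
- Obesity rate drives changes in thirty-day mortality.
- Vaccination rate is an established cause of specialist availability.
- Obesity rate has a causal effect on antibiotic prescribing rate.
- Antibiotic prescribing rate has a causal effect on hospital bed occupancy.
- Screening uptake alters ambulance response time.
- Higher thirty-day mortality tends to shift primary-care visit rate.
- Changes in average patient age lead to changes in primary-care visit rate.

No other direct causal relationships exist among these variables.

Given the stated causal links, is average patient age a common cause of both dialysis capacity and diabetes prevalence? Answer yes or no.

no

Average patient age has no stated causal path to dialysis capacity. A confounder must cause both variables, so average patient age does not qualify.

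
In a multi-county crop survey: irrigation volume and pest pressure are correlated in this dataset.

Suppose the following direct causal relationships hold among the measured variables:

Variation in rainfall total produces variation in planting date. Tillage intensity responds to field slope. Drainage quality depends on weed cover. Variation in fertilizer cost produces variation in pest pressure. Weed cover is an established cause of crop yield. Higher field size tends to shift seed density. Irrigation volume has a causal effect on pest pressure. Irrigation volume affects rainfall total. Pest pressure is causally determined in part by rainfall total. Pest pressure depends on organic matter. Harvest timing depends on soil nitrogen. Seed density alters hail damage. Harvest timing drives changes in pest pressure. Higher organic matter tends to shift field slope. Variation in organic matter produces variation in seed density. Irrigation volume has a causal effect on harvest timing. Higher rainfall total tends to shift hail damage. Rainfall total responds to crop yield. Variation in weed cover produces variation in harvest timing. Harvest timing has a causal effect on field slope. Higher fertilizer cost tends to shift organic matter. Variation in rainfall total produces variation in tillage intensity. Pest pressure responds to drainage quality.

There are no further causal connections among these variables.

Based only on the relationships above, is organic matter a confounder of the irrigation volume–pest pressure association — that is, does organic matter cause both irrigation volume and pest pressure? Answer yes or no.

no

Organic matter has no stated causal path to irrigation volume. A confounder must cause both variables, so organic matter does not qualify.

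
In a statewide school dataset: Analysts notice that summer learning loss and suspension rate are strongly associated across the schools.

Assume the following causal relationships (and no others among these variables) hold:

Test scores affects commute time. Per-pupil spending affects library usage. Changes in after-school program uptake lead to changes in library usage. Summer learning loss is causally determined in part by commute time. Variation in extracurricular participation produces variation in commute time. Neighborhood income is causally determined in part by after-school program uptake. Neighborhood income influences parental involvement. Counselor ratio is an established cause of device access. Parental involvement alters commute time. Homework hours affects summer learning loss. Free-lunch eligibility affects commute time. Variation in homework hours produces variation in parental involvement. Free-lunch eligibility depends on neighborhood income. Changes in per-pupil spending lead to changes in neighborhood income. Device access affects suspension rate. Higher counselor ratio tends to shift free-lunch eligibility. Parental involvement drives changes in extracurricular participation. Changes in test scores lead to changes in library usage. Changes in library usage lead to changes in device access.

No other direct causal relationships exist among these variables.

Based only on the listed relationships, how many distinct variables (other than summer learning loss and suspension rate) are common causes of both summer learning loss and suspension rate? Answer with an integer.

The common causes are: after-school program uptake (to summer learning loss via after-school program uptake → neighborhood income → parental involvement → commute time → summer learning loss; to suspension rate via after-school program uptake → library usage → device access → suspension rate); counselor ratio (to summer learning loss via counselor ratio → free-lunch eligibility → commute time → summer learning loss; to suspension rate via counselor ratio → device access → suspension rate); per-pupil spending (to summer learning loss via per-pupil spending → neighborhood income → parental involvement → commute time → summer learning loss; to suspension rate via per-pupil spending → library usage → device access → suspension rate); test scores (to summer learning loss via test scores → commute time → summer learning loss; to suspension rate via test scores → library usage → device access → suspension rate).
Every other variable lacks a causal path to at least one of summer learning loss and suspension rate.

4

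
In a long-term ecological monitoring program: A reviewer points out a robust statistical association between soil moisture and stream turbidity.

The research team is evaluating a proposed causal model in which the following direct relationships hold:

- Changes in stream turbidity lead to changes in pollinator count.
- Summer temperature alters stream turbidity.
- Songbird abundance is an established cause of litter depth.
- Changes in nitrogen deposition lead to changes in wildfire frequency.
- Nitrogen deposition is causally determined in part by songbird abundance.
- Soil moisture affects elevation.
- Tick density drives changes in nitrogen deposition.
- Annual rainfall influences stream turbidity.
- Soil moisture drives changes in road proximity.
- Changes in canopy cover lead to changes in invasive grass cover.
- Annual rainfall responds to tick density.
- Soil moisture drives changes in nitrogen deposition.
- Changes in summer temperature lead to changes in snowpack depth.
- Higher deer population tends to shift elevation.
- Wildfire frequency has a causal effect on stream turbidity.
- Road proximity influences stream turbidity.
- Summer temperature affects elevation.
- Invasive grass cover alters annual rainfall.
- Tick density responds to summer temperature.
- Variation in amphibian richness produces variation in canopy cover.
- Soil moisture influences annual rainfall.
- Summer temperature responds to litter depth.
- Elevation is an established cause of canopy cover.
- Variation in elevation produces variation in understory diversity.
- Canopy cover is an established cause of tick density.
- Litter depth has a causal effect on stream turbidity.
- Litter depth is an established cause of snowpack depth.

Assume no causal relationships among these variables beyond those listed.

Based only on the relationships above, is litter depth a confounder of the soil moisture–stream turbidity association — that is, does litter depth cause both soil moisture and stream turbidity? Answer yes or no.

no

Litter depth has no stated causal path to soil moisture. A confounder must cause both variables, so litter depth does not qualify.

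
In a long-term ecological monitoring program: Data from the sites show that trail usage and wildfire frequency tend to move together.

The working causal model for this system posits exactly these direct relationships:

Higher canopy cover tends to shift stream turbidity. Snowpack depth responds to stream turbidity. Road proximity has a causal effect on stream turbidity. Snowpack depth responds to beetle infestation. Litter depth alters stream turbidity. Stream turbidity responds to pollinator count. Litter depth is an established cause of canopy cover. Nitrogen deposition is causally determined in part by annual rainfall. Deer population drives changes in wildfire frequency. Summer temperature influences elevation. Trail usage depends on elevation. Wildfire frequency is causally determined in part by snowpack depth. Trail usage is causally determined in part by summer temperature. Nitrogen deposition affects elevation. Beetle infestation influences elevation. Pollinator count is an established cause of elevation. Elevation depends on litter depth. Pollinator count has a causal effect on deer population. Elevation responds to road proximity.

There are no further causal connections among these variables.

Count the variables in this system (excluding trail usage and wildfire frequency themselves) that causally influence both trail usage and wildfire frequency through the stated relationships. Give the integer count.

The common causes are: beetle infestation (to trail usage via beetle infestation → elevation → trail usage; to wildfire frequency via beetle infestation → snowpack depth → wildfire frequency); litter depth (to trail usage via litter depth → elevation → trail usage; to wildfire frequency via litter depth → stream turbidity → snowpack depth → wildfire frequency); pollinator count (to trail usage via pollinator count → elevation → trail usage; to wildfire frequency via pollinator count → deer population → wildfire frequency); road proximity (to trail usage via road proximity → elevation → trail usage; to wildfire frequency via road proximity → stream turbidity → snowpack depth → wildfire frequency).
Every other variable lacks a causal path to at least one of trail usage and wildfire frequency.

4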